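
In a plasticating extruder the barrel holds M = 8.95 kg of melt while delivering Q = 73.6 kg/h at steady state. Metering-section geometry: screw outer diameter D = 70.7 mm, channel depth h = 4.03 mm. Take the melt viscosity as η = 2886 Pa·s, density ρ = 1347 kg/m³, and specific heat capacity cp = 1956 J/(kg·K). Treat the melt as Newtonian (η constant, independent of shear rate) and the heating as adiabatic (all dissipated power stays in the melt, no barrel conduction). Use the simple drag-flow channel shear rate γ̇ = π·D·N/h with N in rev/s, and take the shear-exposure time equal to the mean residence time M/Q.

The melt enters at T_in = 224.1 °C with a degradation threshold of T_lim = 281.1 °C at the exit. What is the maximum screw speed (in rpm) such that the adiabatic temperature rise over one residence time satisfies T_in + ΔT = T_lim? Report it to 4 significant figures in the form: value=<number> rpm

Convert throughput: Q = 73.6 kg/h = 73.6/3600 = 0.0204444 kg/s
t_res = M / Q_s = 8.95 ÷ 0.0204444 = 437.772 s
Convert to metres: D = 0.0707 m, h = 0.00403 m
Allowable rise: ΔT_a = T_lim − T_in = 281.1 − 224.1 = 57 K
γ̇_max² = ΔT_a·ρ·cp/(η·t_res) = 57·1347·1956/(2886·437.772) = 118.869 s⁻²
γ̇_max = √118.869 = 10.9027 s⁻¹
N_max = γ̇_max·h / (π·D) = 10.9027 · 0.00403 / (π · 0.0707) = 0.19782 rev/s = 11.8692 rpm

value=11.87 rpm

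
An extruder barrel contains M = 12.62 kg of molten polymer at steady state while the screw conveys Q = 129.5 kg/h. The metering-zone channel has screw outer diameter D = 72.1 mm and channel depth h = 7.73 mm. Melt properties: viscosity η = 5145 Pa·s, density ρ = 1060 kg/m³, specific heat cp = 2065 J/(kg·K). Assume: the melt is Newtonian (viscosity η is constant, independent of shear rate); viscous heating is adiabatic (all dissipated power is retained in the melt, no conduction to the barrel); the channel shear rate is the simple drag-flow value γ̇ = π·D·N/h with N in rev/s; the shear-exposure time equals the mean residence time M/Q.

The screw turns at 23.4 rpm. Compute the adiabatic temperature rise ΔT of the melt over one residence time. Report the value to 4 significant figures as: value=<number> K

Q_s = Q / 3600 = 129.5 / 3600 = 0.0359722 kg/s
t_res = M / Q_s = 12.62 ÷ 0.0359722 = 350.826 s
Geometry in metres: D = 72.1 mm → 0.0721 m, h = 7.73 mm → 0.00773 m; screw speed N = 23.4 rpm = 0.39 rev/s
γ̇ = π·D·N / h = π · 0.0721 · 0.39 / 0.00773 = 11.428 s⁻¹
ΔT = η·γ̇²·t_res / (ρ·cp) = 5145 · (11.428)² · 350.826 / (1060 · 2065) = 107.694 K

value=107.7 K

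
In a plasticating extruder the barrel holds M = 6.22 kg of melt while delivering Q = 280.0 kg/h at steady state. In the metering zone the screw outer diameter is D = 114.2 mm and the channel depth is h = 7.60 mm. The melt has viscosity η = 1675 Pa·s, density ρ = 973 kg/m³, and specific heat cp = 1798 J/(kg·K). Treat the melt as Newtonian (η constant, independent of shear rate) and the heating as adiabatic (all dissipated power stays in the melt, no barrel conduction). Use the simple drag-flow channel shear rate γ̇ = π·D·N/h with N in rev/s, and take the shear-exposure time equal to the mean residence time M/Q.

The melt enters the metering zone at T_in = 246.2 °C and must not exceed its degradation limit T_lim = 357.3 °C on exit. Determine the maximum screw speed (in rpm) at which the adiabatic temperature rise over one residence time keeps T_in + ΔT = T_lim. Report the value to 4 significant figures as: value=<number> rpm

value=48.42 rpm

Convert throughput: Q = 280.0 kg/h = 280.0/3600 = 0.0777778 kg/s
t_res = M / Q_s = 6.22 / 0.0777778 = 79.9714 s
D = 114.2 mm = 0.1142 m;  h = 7.60 mm = 0.0076 m
ΔT_a = T_lim − T_in = 357.3 °C − 246.2 °C = 111.1 K
Invert ΔT = ηγ̇²t_res/(ρcp) for γ̇: γ̇_max² = ΔT_a ρ cp / (η t_res) = 111.1·973·1798 / (1675·79.9714) = 1451 s⁻²
Take the square root: γ̇_max = √(1451) = 38.092 s⁻¹
N_max = γ̇_max·h / (π·D) = 38.092 · 0.0076 / (π · 0.1142) = 0.806921 rev/s = 48.4153 rpm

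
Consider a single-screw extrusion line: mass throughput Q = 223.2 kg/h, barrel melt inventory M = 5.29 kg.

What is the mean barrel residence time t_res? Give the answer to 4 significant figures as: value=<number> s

Q_s = Q / 3600 = 223.2 / 3600 = 0.062 kg/s
Mean residence time: t_res = M/Q_s = 5.29 kg / 0.062 kg/s = 85.3226 s

value=85.32 s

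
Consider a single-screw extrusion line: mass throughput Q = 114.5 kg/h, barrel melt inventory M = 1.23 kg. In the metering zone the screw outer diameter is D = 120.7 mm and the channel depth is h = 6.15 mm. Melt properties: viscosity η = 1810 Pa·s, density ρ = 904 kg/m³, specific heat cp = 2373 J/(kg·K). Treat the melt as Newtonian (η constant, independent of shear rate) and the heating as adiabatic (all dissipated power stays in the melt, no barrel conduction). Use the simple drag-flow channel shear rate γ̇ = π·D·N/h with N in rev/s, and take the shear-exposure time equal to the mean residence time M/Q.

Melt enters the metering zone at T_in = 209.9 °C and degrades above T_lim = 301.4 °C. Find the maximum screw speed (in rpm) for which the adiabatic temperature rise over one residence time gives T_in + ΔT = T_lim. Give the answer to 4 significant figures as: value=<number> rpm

Throughput in SI: Q_s = 114.5 kg/h ÷ 3600 s/h = 0.0318056 kg/s
t_res = M / Q_s = 1.23 ÷ 0.0318056 = 38.6725 s
Convert to metres: D = 0.1207 m, h = 0.00615 m
ΔT_a = T_lim − T_in = 301.4 − 209.9 = 91.5 K
γ̇_max² = ΔT_a·ρ·cp / (η·t_res) = [91.5 × 904 × 2373] / [1810 × 38.6725] = 2804.18 s⁻²
Take the square root: γ̇_max = √(2804.18) = 52.9545 s⁻¹
Solve γ̇ = πDN/h for N: N_max = γ̇_max·h/(π·D) = 52.9545 × 0.00615 / (π × 0.1207) = 0.858858 rev/s = 51.5315 rpm

value=51.53 rpm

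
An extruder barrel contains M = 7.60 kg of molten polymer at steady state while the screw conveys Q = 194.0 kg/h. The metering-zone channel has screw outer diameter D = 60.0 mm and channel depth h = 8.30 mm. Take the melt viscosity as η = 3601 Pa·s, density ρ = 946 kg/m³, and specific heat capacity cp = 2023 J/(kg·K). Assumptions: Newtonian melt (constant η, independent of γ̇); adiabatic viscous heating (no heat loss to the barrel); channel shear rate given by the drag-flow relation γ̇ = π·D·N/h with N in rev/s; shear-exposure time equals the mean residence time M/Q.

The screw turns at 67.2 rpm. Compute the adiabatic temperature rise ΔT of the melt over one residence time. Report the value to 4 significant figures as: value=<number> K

value=171.7 K

Convert throughput: Q = 194.0 kg/h = 194.0/3600 = 0.0538889 kg/s
Mean residence time: t_res = M/Q_s = 7.60 kg / 0.0538889 kg/s = 141.031 s
Convert to SI: D = 0.06 m, h = 0.0083 m, N = 67.2/60 = 1.12 rev/s
γ̇ = π D N / h = (π)(0.06)(1.12) / 0.0083 = 25.4355 s⁻¹
ΔT = η·γ̇²·t_res / (ρ·cp) = 3601 · (25.4355)² · 141.031 / (946 · 2023) = 171.685 K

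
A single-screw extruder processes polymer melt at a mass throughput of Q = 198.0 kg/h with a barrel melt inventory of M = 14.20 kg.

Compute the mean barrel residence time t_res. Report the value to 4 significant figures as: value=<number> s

value=258.2 s

Throughput in SI: Q_s = 198.0 kg/h ÷ 3600 s/h = 0.055 kg/s
t_res = M / Q_s = 14.20 ÷ 0.055 = 258.182 s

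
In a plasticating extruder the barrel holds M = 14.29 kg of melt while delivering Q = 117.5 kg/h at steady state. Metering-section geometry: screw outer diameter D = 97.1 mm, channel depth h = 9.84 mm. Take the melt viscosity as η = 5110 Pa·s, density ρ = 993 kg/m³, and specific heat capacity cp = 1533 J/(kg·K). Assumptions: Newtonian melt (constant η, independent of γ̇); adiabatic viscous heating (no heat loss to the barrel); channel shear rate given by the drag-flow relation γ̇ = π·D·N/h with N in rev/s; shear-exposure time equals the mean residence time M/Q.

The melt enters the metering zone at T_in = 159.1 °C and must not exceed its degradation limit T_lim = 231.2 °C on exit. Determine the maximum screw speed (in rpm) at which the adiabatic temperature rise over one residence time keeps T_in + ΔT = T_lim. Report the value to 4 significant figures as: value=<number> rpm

value=13.56 rpm

Q_s = Q / 3600 = 117.5 / 3600 = 0.0326389 kg/s
t_res = M / Q_s = 14.29 ÷ 0.0326389 = 437.821 s
Convert to metres: D = 0.0971 m, h = 0.00984 m
ΔT_a = T_lim − T_in = 231.2 °C − 159.1 °C = 72.1 K
Invert ΔT = ηγ̇²t_res/(ρcp) for γ̇: γ̇_max² = ΔT_a ρ cp / (η t_res) = 72.1·993·1533 / (5110·437.821) = 49.0579 s⁻²
γ̇_max = √49.0579 = 7.00413 s⁻¹
Solve γ̇ = πDN/h for N: N_max = γ̇_max·h/(π·D) = 7.00413 × 0.00984 / (π × 0.0971) = 0.225933 rev/s = 13.556 rpm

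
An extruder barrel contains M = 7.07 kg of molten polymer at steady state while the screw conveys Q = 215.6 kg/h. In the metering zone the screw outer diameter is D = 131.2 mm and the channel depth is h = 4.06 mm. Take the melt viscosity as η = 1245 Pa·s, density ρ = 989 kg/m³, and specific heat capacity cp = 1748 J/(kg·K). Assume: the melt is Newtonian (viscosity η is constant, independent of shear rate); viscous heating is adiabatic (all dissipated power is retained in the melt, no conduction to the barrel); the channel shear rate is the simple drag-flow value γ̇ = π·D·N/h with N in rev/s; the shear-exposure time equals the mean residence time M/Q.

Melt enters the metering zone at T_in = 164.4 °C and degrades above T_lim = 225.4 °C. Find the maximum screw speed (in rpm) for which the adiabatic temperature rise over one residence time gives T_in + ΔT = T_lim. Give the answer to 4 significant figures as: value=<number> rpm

Q_s = Q / 3600 = 215.6 / 3600 = 0.0598889 kg/s
t_res = M / Q_s = 7.07 / 0.0598889 = 118.052 s
Convert to metres: D = 0.1312 m, h = 0.00406 m
Allowable rise: ΔT_a = T_lim − T_in = 225.4 − 164.4 = 61 K
Invert ΔT = ηγ̇²t_res/(ρcp) for γ̇: γ̇_max² = ΔT_a ρ cp / (η t_res) = 61·989·1748 / (1245·118.052) = 717.505 s⁻²
γ̇_max = sqrt(717.505) = 26.7863 s⁻¹
Solve γ̇ = πDN/h for N: N_max = γ̇_max·h/(π·D) = 26.7863 × 0.00406 / (π × 0.1312) = 0.263849 rev/s = 15.8309 rpm

value=15.83 rpm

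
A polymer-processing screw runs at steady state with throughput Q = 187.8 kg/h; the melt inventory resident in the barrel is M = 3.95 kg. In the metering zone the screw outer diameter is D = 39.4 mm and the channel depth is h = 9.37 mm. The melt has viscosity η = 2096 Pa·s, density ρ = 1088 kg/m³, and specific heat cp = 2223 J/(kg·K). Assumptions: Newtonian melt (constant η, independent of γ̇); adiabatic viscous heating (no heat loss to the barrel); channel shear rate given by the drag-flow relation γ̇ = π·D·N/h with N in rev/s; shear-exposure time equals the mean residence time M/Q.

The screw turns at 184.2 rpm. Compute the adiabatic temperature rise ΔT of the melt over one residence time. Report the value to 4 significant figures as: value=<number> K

Throughput in SI: Q_s = 187.8 kg/h ÷ 3600 s/h = 0.0521667 kg/s
t_res = M / Q_s = 3.95 ÷ 0.0521667 = 75.7188 s
Geometry in metres: D = 39.4 mm → 0.0394 m, h = 9.37 mm → 0.00937 m; screw speed N = 184.2 rpm = 3.07 rev/s
γ̇ = π·D·N / h = π · 0.0394 · 3.07 / 0.00937 = 40.555 s⁻¹
Adiabatic rise: ΔT = η γ̇² t_res / (ρ cp) = 2096·(40.555)²·75.7188 / (1088·2223) = 107.924 K

value=107.9 K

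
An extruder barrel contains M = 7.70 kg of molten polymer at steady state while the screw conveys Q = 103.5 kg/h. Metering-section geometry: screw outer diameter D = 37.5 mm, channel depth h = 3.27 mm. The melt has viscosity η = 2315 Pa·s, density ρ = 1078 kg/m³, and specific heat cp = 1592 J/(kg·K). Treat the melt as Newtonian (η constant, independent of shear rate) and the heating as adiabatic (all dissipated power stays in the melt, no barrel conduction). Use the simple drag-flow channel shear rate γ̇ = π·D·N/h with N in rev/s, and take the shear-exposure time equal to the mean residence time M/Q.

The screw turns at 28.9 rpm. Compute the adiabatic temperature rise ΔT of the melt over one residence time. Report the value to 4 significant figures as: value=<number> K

Q_s = Q / 3600 = 103.5 / 3600 = 0.02875 kg/s
Mean residence time: t_res = M/Q_s = 7.70 kg / 0.02875 kg/s = 267.826 s
D = 37.5 mm = 0.0375 m;  h = 3.27 mm = 0.00327 m;  N = 28.9 rpm / 60 = 0.481667 rev/s
Shear rate: γ̇ = πDN/h = π·0.0375·0.481667/0.00327 = 17.3532 s⁻¹
Adiabatic rise: ΔT = η γ̇² t_res / (ρ cp) = 2315·(17.3532)²·267.826 / (1078·1592) = 108.793 K

value=108.8 K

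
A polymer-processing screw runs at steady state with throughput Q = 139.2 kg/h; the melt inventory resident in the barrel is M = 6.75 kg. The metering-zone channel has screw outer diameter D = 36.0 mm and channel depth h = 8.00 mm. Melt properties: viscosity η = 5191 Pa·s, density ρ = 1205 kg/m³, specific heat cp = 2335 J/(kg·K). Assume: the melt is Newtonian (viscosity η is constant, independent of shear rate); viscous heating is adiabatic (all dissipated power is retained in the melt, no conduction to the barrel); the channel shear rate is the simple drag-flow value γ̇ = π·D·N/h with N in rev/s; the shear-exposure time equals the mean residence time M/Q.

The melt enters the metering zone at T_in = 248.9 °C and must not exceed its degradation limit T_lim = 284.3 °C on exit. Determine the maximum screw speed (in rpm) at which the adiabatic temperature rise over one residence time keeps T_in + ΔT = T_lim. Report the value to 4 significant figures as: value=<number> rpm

Q_s = Q / 3600 = 139.2 / 3600 = 0.0386667 kg/s
t_res = M / Q_s = 6.75 / 0.0386667 = 174.569 s
Geometry in SI: D = 36.0 mm → 0.036 m, h = 8.00 mm → 0.008 m
ΔT_a = T_lim − T_in = 284.3 − 248.9 = 35.4 K
γ̇_max² = ΔT_a·ρ·cp / (η·t_res) = [35.4 × 1205 × 2335] / [5191 × 174.569] = 109.916 s⁻²
Take the square root: γ̇_max = √(109.916) = 10.4841 s⁻¹
N_max = γ̇_max h / (πD) = 10.4841·0.008/(π·0.036) = 0.741596 rev/s → ×60 = 44.4957 rpm

value=44.50 rpm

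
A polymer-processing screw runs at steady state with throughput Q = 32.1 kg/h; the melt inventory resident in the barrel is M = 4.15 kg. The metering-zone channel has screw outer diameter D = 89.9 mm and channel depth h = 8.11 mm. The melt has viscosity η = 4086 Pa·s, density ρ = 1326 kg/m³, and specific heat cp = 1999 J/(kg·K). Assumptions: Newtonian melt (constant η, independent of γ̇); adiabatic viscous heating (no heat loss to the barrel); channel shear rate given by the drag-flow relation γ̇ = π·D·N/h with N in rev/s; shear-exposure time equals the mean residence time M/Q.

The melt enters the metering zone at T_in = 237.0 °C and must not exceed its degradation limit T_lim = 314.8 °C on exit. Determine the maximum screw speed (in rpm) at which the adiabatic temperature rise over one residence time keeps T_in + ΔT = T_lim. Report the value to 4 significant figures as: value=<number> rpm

value=17.94 rpm

Convert throughput: Q = 32.1 kg/h = 32.1/3600 = 0.00891667 kg/s
t_res = M / Q_s = 4.15 ÷ 0.00891667 = 465.421 s
Convert to metres: D = 0.0899 m, h = 0.00811 m
ΔT_a = T_lim − T_in = 314.8 − 237.0 = 77.8 K
Invert ΔT = ηγ̇²t_res/(ρcp) for γ̇: γ̇_max² = ΔT_a ρ cp / (η t_res) = 77.8·1326·1999 / (4086·465.421) = 108.441 s⁻²
Take the square root: γ̇_max = √(108.441) = 10.4135 s⁻¹
N_max = γ̇_max·h / (π·D) = 10.4135 · 0.00811 / (π · 0.0899) = 0.299025 rev/s = 17.9415 rpm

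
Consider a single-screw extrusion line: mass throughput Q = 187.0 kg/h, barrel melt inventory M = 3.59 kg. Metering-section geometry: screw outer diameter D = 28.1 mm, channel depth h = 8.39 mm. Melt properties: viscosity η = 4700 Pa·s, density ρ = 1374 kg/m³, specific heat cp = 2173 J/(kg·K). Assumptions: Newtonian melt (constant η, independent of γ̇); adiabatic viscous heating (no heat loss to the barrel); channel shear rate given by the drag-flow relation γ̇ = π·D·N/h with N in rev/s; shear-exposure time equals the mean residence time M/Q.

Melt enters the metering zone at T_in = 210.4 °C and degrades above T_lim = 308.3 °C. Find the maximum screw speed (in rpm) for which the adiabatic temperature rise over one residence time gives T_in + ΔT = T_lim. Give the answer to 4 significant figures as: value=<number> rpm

value=171.1 rpm

Convert throughput: Q = 187.0 kg/h = 187.0/3600 = 0.0519444 kg/s
t_res = M / Q_s = 3.59 / 0.0519444 = 69.1123 s
D = 28.1 mm = 0.0281 m;  h = 8.39 mm = 0.00839 m
Allowable rise: ΔT_a = T_lim − T_in = 308.3 − 210.4 = 97.9 K
Invert ΔT = ηγ̇²t_res/(ρcp) for γ̇: γ̇_max² = ΔT_a ρ cp / (η t_res) = 97.9·1374·2173 / (4700·69.1123) = 899.862 s⁻²
γ̇_max = sqrt(899.862) = 29.9977 s⁻¹
N_max = γ̇_max h / (πD) = 29.9977·0.00839/(π·0.0281) = 2.85098 rev/s → ×60 = 171.059 rpm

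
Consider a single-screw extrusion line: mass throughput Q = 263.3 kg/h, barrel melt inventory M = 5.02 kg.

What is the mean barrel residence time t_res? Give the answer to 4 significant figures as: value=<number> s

value=68.64 s

Convert throughput: Q = 263.3 kg/h = 263.3/3600 = 0.0731389 kg/s
t_res = M / Q_s = 5.02 ÷ 0.0731389 = 68.6365 s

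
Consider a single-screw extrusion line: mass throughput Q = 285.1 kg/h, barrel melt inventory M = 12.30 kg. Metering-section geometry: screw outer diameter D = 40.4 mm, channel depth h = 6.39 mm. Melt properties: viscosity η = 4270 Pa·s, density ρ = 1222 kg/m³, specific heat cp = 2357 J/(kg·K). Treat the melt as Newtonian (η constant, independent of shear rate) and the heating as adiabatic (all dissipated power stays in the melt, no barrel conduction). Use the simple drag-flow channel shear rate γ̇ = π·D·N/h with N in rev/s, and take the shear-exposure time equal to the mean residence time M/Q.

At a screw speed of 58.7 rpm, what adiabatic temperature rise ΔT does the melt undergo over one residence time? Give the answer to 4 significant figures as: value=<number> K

Q_s = Q / 3600 = 285.1 / 3600 = 0.0791944 kg/s
Mean residence time: t_res = M/Q_s = 12.30 kg / 0.0791944 kg/s = 155.314 s
D = 40.4 mm = 0.0404 m;  h = 6.39 mm = 0.00639 m;  N = 58.7 rpm / 60 = 0.978333 rev/s
γ̇ = π·D·N / h = π · 0.0404 · 0.978333 / 0.00639 = 19.432 s⁻¹
ΔT = η·γ̇²·t_res/(ρ·cp) = [4270 × 19.432² × 155.314] / [1222 × 2357] = 86.9445 K

value=86.94 K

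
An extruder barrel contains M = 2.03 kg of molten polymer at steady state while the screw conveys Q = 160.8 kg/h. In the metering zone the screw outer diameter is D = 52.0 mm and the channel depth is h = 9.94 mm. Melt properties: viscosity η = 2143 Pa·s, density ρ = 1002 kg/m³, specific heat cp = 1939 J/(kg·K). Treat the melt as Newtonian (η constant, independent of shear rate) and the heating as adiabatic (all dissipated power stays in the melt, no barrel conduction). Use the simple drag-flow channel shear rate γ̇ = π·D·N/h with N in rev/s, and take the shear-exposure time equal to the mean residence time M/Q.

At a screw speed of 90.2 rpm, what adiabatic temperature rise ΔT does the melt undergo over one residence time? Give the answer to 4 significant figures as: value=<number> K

Throughput in SI: Q_s = 160.8 kg/h ÷ 3600 s/h = 0.0446667 kg/s
t_res = M / Q_s = 2.03 ÷ 0.0446667 = 45.4478 s
Geometry in metres: D = 52.0 mm → 0.052 m, h = 9.94 mm → 0.00994 m; screw speed N = 90.2 rpm = 1.50333 rev/s
γ̇ = π·D·N / h = π · 0.052 · 1.50333 / 0.00994 = 24.7071 s⁻¹
Adiabatic rise: ΔT = η γ̇² t_res / (ρ cp) = 2143·(24.7071)²·45.4478 / (1002·1939) = 30.6008 K

value=30.60 K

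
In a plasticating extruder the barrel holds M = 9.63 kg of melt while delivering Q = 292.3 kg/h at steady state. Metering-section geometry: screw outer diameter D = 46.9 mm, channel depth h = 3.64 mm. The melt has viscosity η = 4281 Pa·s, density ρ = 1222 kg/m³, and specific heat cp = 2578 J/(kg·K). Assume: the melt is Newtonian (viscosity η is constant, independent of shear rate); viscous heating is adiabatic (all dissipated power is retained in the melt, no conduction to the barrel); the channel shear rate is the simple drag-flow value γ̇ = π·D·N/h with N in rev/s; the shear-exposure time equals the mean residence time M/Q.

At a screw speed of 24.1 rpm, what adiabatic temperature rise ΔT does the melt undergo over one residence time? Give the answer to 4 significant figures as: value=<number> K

value=42.61 K

Q_s = Q / 3600 = 292.3 / 3600 = 0.0811944 kg/s
Mean residence time: t_res = M/Q_s = 9.63 kg / 0.0811944 kg/s = 118.604 s
Geometry in metres: D = 46.9 mm → 0.0469 m, h = 3.64 mm → 0.00364 m; screw speed N = 24.1 rpm = 0.401667 rev/s
γ̇ = π·D·N / h = π · 0.0469 · 0.401667 / 0.00364 = 16.2587 s⁻¹
Adiabatic rise: ΔT = η γ̇² t_res / (ρ cp) = 4281·(16.2587)²·118.604 / (1222·2578) = 42.6055 K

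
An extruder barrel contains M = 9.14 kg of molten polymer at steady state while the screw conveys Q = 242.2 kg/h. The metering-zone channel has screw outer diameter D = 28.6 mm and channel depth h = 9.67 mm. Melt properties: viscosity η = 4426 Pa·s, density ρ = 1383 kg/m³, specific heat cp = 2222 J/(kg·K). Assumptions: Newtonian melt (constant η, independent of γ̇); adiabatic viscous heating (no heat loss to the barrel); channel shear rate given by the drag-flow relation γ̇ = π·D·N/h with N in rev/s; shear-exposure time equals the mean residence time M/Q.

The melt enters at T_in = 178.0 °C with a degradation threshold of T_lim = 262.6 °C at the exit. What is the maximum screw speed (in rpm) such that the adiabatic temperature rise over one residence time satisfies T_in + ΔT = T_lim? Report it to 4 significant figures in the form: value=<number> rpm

value=134.3 rpm

Q_s = Q / 3600 = 242.2 / 3600 = 0.0672778 kg/s
t_res = M / Q_s = 9.14 / 0.0672778 = 135.855 s
Convert to metres: D = 0.0286 m, h = 0.00967 m
ΔT_a = T_lim − T_in = 262.6 °C − 178.0 °C = 84.6 K
γ̇_max² = ΔT_a·ρ·cp/(η·t_res) = 84.6·1383·2222/(4426·135.855) = 432.365 s⁻²
Take the square root: γ̇_max = √(432.365) = 20.7934 s⁻¹
N_max = γ̇_max·h / (π·D) = 20.7934 · 0.00967 / (π · 0.0286) = 2.23788 rev/s = 134.273 rpm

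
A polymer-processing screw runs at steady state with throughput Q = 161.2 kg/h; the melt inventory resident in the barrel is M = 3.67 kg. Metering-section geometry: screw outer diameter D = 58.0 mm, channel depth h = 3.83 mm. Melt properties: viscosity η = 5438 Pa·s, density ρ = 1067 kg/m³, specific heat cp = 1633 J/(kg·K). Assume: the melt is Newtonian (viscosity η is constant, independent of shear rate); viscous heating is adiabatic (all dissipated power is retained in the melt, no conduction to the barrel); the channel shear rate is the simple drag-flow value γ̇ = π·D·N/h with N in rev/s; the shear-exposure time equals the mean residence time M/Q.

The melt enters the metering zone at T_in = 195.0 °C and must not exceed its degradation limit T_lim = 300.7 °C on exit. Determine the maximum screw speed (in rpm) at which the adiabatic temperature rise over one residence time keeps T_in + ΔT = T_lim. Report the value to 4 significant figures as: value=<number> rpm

Q_s = Q / 3600 = 161.2 / 3600 = 0.0447778 kg/s
t_res = M / Q_s = 3.67 ÷ 0.0447778 = 81.9603 s
Convert to metres: D = 0.058 m, h = 0.00383 m
ΔT_a = T_lim − T_in = 300.7 °C − 195.0 °C = 105.7 K
γ̇_max² = ΔT_a·ρ·cp / (η·t_res) = [105.7 × 1067 × 1633] / [5438 × 81.9603] = 413.221 s⁻²
γ̇_max = √413.221 = 20.3278 s⁻¹
Solve γ̇ = πDN/h for N: N_max = γ̇_max·h/(π·D) = 20.3278 × 0.00383 / (π × 0.058) = 0.42728 rev/s = 25.6368 rpm

value=25.64 rpm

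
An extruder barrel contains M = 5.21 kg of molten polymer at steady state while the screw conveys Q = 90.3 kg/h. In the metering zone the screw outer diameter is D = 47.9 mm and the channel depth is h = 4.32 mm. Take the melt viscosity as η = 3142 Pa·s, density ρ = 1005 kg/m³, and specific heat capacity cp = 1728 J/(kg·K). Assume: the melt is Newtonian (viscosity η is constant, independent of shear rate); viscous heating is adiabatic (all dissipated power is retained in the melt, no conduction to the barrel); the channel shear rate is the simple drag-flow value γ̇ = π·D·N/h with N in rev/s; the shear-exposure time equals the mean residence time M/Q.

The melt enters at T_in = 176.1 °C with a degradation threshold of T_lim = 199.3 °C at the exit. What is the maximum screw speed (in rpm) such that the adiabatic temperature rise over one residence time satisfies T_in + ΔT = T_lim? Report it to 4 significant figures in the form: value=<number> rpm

value=13.53 rpm

Convert throughput: Q = 90.3 kg/h = 90.3/3600 = 0.0250833 kg/s
Mean residence time: t_res = M/Q_s = 5.21 kg / 0.0250833 kg/s = 207.708 s
Convert to metres: D = 0.0479 m, h = 0.00432 m
ΔT_a = T_lim − T_in = 199.3 − 176.1 = 23.2 K
Invert ΔT = ηγ̇²t_res/(ρcp) for γ̇: γ̇_max² = ΔT_a ρ cp / (η t_res) = 23.2·1005·1728 / (3142·207.708) = 61.7361 s⁻²
Take the square root: γ̇_max = √(61.7361) = 7.85723 s⁻¹
Solve γ̇ = πDN/h for N: N_max = γ̇_max·h/(π·D) = 7.85723 × 0.00432 / (π × 0.0479) = 0.225563 rev/s = 13.5338 rpm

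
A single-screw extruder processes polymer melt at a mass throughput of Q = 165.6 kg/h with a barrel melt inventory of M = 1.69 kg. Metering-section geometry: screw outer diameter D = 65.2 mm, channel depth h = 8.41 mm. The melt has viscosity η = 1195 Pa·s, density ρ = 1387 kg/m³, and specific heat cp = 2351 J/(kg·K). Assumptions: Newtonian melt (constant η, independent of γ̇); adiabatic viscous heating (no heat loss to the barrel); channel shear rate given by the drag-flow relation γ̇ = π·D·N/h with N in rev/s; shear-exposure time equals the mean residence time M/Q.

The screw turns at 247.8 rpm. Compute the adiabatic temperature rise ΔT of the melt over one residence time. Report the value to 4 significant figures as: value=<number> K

Throughput in SI: Q_s = 165.6 kg/h ÷ 3600 s/h = 0.046 kg/s
t_res = M / Q_s = 1.69 / 0.046 = 36.7391 s
Geometry in metres: D = 65.2 mm → 0.0652 m, h = 8.41 mm → 0.00841 m; screw speed N = 247.8 rpm = 4.13 rev/s
γ̇ = π·D·N / h = π · 0.0652 · 4.13 / 0.00841 = 100.589 s⁻¹
ΔT = η·γ̇²·t_res / (ρ·cp) = 1195 · (100.589)² · 36.7391 / (1387 · 2351) = 136.229 K

value=136.2 K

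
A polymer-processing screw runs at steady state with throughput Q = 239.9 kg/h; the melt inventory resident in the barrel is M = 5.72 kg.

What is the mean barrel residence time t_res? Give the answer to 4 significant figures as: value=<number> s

Convert throughput: Q = 239.9 kg/h = 239.9/3600 = 0.0666389 kg/s
Mean residence time: t_res = M/Q_s = 5.72 kg / 0.0666389 kg/s = 85.8358 s

value=85.84 s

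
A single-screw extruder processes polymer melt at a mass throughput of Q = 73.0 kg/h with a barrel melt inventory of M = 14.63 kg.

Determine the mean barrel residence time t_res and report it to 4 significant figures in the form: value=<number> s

Q_s = Q / 3600 = 73.0 / 3600 = 0.0202778 kg/s
Mean residence time: t_res = M/Q_s = 14.63 kg / 0.0202778 kg/s = 721.479 s

value=721.5 s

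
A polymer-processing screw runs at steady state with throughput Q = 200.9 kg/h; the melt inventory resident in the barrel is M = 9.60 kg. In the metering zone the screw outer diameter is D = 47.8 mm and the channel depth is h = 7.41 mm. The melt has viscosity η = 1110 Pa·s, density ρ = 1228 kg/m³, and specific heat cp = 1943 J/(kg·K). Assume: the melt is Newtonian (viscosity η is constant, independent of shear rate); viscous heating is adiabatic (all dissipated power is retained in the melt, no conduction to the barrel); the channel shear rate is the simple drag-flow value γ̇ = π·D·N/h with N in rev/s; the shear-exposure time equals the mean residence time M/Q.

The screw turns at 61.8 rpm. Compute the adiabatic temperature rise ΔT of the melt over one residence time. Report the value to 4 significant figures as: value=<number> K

value=34.87 K

Q_s = Q / 3600 = 200.9 / 3600 = 0.0558056 kg/s
t_res = M / Q_s = 9.60 / 0.0558056 = 172.026 s
Geometry in metres: D = 47.8 mm → 0.0478 m, h = 7.41 mm → 0.00741 m; screw speed N = 61.8 rpm = 1.03 rev/s
γ̇ = π·D·N / h = π · 0.0478 · 1.03 / 0.00741 = 20.8736 s⁻¹
Adiabatic rise: ΔT = η γ̇² t_res / (ρ cp) = 1110·(20.8736)²·172.026 / (1228·1943) = 34.869 K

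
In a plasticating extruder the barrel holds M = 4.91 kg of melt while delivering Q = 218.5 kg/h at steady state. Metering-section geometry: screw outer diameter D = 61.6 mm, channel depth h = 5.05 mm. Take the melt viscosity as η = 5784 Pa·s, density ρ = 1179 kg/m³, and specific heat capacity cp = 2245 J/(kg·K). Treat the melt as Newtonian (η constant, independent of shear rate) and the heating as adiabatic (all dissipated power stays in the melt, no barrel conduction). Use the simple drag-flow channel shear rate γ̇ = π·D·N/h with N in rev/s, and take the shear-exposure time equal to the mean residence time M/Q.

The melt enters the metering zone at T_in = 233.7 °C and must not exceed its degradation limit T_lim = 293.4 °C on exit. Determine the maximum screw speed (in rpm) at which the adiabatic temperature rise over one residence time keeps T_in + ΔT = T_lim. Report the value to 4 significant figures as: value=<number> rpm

value=28.77 rpm

Throughput in SI: Q_s = 218.5 kg/h ÷ 3600 s/h = 0.0606944 kg/s
t_res = M / Q_s = 4.91 ÷ 0.0606944 = 80.897 s
Geometry in SI: D = 61.6 mm → 0.0616 m, h = 5.05 mm → 0.00505 m
Allowable rise: ΔT_a = T_lim − T_in = 293.4 − 233.7 = 59.7 K
γ̇_max² = ΔT_a·ρ·cp / (η·t_res) = [59.7 × 1179 × 2245] / [5784 × 80.897] = 337.71 s⁻²
Take the square root: γ̇_max = √(337.71) = 18.3769 s⁻¹
N_max = γ̇_max·h / (π·D) = 18.3769 · 0.00505 / (π · 0.0616) = 0.479549 rev/s = 28.7729 rpm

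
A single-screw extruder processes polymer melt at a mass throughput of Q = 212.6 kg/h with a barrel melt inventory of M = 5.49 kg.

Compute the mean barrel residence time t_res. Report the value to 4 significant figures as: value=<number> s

value=92.96 s

Convert throughput: Q = 212.6 kg/h = 212.6/3600 = 0.0590556 kg/s
t_res = M / Q_s = 5.49 / 0.0590556 = 92.9633 s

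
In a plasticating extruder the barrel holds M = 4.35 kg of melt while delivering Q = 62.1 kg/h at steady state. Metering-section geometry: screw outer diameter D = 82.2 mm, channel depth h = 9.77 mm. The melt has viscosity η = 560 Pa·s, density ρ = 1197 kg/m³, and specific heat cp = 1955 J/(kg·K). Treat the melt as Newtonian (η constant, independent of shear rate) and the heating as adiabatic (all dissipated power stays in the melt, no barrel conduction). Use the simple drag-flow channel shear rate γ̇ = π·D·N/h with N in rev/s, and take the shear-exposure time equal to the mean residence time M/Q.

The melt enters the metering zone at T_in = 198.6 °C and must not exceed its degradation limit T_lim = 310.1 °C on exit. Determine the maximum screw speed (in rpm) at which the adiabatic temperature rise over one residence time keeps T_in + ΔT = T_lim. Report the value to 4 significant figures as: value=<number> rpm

value=97.57 rpm

Convert throughput: Q = 62.1 kg/h = 62.1/3600 = 0.01725 kg/s
Mean residence time: t_res = M/Q_s = 4.35 kg / 0.01725 kg/s = 252.174 s
D = 82.2 mm = 0.0822 m;  h = 9.77 mm = 0.00977 m
ΔT_a = T_lim − T_in = 310.1 − 198.6 = 111.5 K
γ̇_max² = ΔT_a·ρ·cp / (η·t_res) = [111.5 × 1197 × 1955] / [560 × 252.174] = 1847.68 s⁻²
γ̇_max = √1847.68 = 42.9847 s⁻¹
N_max = γ̇_max h / (πD) = 42.9847·0.00977/(π·0.0822) = 1.62625 rev/s → ×60 = 97.5749 rpm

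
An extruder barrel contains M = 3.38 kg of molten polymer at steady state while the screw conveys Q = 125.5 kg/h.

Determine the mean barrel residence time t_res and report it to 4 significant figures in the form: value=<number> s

value=96.96 s

Convert throughput: Q = 125.5 kg/h = 125.5/3600 = 0.0348611 kg/s
t_res = M / Q_s = 3.38 / 0.0348611 = 96.9562 s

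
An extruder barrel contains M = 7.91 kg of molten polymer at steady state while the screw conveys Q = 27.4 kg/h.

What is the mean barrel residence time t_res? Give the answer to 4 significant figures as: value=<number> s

value=1039. s

Q_s = Q / 3600 = 27.4 / 3600 = 0.00761111 kg/s
Mean residence time: t_res = M/Q_s = 7.91 kg / 0.00761111 kg/s = 1039.27 s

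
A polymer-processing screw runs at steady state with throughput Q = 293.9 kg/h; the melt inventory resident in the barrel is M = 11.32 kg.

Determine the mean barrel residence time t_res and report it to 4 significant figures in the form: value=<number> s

value=138.7 s

Throughput in SI: Q_s = 293.9 kg/h ÷ 3600 s/h = 0.0816389 kg/s
Mean residence time: t_res = M/Q_s = 11.32 kg / 0.0816389 kg/s = 138.659 s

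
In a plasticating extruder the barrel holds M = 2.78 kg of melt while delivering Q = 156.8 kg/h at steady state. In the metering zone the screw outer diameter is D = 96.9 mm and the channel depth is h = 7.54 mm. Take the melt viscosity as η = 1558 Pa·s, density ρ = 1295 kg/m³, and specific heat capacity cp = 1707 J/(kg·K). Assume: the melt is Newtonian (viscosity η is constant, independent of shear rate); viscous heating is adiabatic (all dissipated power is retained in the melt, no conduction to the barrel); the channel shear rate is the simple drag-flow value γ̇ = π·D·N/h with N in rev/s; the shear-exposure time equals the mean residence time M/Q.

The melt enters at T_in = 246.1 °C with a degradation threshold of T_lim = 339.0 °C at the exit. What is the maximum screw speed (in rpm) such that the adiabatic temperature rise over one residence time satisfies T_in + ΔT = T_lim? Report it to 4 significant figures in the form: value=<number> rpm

value=67.53 rpm

Throughput in SI: Q_s = 156.8 kg/h ÷ 3600 s/h = 0.0435556 kg/s
t_res = M / Q_s = 2.78 ÷ 0.0435556 = 63.8265 s
D = 96.9 mm = 0.0969 m;  h = 7.54 mm = 0.00754 m
ΔT_a = T_lim − T_in = 339.0 − 246.1 = 92.9 K
γ̇_max² = ΔT_a·ρ·cp / (η·t_res) = [92.9 × 1295 × 1707] / [1558 × 63.8265] = 2065.14 s⁻²
γ̇_max = sqrt(2065.14) = 45.4439 s⁻¹
N_max = γ̇_max h / (πD) = 45.4439·0.00754/(π·0.0969) = 1.12557 rev/s → ×60 = 67.5343 rpm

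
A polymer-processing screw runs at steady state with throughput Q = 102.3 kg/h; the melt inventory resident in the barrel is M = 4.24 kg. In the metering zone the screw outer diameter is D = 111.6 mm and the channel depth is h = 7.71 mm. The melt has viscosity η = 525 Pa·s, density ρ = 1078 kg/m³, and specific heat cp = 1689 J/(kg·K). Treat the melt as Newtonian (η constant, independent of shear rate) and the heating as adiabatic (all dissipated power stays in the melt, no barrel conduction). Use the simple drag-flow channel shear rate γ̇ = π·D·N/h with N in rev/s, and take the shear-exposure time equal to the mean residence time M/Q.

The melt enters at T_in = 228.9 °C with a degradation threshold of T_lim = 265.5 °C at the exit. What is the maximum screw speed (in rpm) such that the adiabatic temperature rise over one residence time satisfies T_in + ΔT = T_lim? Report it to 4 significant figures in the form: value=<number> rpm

value=38.48 rpm

Throughput in SI: Q_s = 102.3 kg/h ÷ 3600 s/h = 0.0284167 kg/s
Mean residence time: t_res = M/Q_s = 4.24 kg / 0.0284167 kg/s = 149.208 s
Convert to metres: D = 0.1116 m, h = 0.00771 m
ΔT_a = T_lim − T_in = 265.5 °C − 228.9 °C = 36.6 K
γ̇_max² = ΔT_a·ρ·cp/(η·t_res) = 36.6·1078·1689/(525·149.208) = 850.702 s⁻²
Take the square root: γ̇_max = √(850.702) = 29.1668 s⁻¹
N_max = γ̇_max·h / (π·D) = 29.1668 · 0.00771 / (π · 0.1116) = 0.6414 rev/s = 38.484 rpm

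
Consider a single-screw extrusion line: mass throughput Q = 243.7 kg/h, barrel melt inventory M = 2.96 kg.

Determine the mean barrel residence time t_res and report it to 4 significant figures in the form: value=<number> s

Q_s = Q / 3600 = 243.7 / 3600 = 0.0676944 kg/s
t_res = M / Q_s = 2.96 ÷ 0.0676944 = 43.7259 s

value=43.73 s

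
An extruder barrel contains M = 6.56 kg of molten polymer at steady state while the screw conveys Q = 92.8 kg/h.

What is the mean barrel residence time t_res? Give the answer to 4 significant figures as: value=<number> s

Convert throughput: Q = 92.8 kg/h = 92.8/3600 = 0.0257778 kg/s
t_res = M / Q_s = 6.56 ÷ 0.0257778 = 254.483 s

value=254.5 s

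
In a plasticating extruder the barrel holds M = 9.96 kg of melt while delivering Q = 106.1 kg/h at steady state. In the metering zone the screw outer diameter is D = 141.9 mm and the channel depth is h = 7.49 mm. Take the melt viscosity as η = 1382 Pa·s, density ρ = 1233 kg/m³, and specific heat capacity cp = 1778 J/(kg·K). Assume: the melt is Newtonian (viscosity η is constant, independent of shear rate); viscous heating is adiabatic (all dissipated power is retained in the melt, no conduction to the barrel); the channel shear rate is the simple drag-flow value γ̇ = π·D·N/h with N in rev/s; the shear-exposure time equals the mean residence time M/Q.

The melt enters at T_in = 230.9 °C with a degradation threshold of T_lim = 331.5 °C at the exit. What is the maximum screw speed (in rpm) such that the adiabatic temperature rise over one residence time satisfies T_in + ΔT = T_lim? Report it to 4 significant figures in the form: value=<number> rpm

Convert throughput: Q = 106.1 kg/h = 106.1/3600 = 0.0294722 kg/s
t_res = M / Q_s = 9.96 / 0.0294722 = 337.945 s
Convert to metres: D = 0.1419 m, h = 0.00749 m
Allowable rise: ΔT_a = T_lim − T_in = 331.5 − 230.9 = 100.6 K
γ̇_max² = ΔT_a·ρ·cp/(η·t_res) = 100.6·1233·1778/(1382·337.945) = 472.213 s⁻²
γ̇_max = sqrt(472.213) = 21.7305 s⁻¹
Solve γ̇ = πDN/h for N: N_max = γ̇_max·h/(π·D) = 21.7305 × 0.00749 / (π × 0.1419) = 0.365106 rev/s = 21.9063 rpm

value=21.91 rpm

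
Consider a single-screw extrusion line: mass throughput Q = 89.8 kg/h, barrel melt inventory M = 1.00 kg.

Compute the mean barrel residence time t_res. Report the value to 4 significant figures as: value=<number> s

value=40.09 s

Q_s = Q / 3600 = 89.8 / 3600 = 0.0249444 kg/s
t_res = M / Q_s = 1.00 ÷ 0.0249444 = 40.0891 s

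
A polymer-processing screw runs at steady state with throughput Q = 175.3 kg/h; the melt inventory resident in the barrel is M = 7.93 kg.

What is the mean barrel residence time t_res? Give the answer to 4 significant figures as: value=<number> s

value=162.9 s

Q_s = Q / 3600 = 175.3 / 3600 = 0.0486944 kg/s
Mean residence time: t_res = M/Q_s = 7.93 kg / 0.0486944 kg/s = 162.852 s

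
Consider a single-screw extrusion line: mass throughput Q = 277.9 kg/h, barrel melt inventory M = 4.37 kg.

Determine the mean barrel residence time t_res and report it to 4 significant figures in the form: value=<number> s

Q_s = Q / 3600 = 277.9 / 3600 = 0.0771944 kg/s
t_res = M / Q_s = 4.37 ÷ 0.0771944 = 56.6103 s

value=56.61 s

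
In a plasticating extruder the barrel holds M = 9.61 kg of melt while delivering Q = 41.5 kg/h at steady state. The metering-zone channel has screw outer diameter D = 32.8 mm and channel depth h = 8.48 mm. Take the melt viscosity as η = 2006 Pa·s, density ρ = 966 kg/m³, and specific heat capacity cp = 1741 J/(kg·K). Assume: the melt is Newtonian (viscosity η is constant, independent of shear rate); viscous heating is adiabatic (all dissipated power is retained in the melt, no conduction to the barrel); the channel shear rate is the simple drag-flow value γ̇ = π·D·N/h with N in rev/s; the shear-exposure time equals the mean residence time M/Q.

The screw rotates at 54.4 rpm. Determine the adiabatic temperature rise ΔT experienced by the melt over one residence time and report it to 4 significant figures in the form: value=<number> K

value=120.7 K

Q_s = Q / 3600 = 41.5 / 3600 = 0.0115278 kg/s
t_res = M / Q_s = 9.61 ÷ 0.0115278 = 833.639 s
Convert to SI: D = 0.0328 m, h = 0.00848 m, N = 54.4/60 = 0.906667 rev/s
γ̇ = π D N / h = (π)(0.0328)(0.906667) / 0.00848 = 11.0173 s⁻¹
ΔT = η·γ̇²·t_res/(ρ·cp) = [2006 × 11.0173² × 833.639] / [966 × 1741] = 120.693 K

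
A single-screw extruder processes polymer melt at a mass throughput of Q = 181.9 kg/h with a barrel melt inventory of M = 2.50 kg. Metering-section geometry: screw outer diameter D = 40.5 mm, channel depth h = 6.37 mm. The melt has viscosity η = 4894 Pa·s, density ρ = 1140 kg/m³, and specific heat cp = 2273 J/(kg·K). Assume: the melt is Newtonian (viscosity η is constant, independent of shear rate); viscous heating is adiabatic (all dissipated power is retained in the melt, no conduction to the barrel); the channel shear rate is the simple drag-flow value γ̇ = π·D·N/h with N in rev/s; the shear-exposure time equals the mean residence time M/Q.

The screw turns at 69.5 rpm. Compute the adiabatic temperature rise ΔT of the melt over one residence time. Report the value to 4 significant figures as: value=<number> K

value=50.02 K

Q_s = Q / 3600 = 181.9 / 3600 = 0.0505278 kg/s
Mean residence time: t_res = M/Q_s = 2.50 kg / 0.0505278 kg/s = 49.4777 s
Convert to SI: D = 0.0405 m, h = 0.00637 m, N = 69.5/60 = 1.15833 rev/s
γ̇ = π·D·N / h = π · 0.0405 · 1.15833 / 0.00637 = 23.1366 s⁻¹
ΔT = η·γ̇²·t_res/(ρ·cp) = [4894 × 23.1366² × 49.4777] / [1140 × 2273] = 50.0227 K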